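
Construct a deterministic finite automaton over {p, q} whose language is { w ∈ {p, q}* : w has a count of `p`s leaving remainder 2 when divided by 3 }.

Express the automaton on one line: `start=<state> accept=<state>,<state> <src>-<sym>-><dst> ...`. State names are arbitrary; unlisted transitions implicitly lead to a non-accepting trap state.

Keep the running count of `p`s modulo 3: each `p` advances along the cycle s0 → s1 → s2 → s0 while other symbols loop. Accept at s2.
With 3 states:
        p   q  
>  s0   s1  s0 
   s1   s2  s1 
 * s2   s0  s2 
(> = start, * = accepting)

start=s0 accept=s2 s0-p->s1 s0-q->s0 s1-p->s2 s1-q->s1 s2-p->s0 s2-q->s2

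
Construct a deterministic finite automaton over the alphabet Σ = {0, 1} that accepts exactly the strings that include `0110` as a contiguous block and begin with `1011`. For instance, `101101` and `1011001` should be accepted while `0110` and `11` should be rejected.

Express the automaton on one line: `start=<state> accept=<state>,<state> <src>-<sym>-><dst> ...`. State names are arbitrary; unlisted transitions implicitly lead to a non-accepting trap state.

Handle the two conditions separately and then intersect. The first has 5 states tracking whether and how much of `0110` has been seen; the second has 6 states tracking whether the input so far still matches the prefix `1011`. A product state is a pair (one from each), accepting exactly when both do.
A 14-state machine:
       0  1 
>  A   B  C 
   B   B  D 
   C   E  F 
   D   B  G 
   E   B  H 
   F   B  F 
   G   I  F 
   H   B  J 
   I   I  I 
   J   K  L 
 * K   K  K 
   L   M  L 
   M   M  N 
   N   M  J 
(> = start, * = accepting)

start=A accept=K A-0->B A-1->C B-0->B B-1->D C-0->E C-1->F D-0->B D-1->G E-0->B E-1->H F-0->B F-1->F G-0->I G-1->F H-0->B H-1->J I-0->I I-1->I J-0->K J-1->L K-0->K K-1->K L-0->M L-1->L M-0->M M-1->N N-0->M N-1->J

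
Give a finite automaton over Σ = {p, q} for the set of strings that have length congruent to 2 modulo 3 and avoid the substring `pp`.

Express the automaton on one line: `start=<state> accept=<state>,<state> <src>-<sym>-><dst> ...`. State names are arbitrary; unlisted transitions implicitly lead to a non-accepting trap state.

Handle the two conditions separately and then intersect. The first has 3 states tracking the input length modulo 3; the second has 3 states tracking partial matches of the forbidden pattern `pp`. A product state is a pair (one from each), accepting exactly when both do. After merging equivalent states the machine shrinks.
        p   q  
>  s0   s1  s2 
   s1   s3  s4 
   s2   s5  s4 
   s3   s3  s3 
 * s4   s6  s0 
 * s5   s3  s0 
   s6   s3  s2 
(> = start, * = accepting)

start=s0 accept=s4,s5 s0-p->s1 s0-q->s2 s1-p->s3 s1-q->s4 s2-p->s5 s2-q->s4 s3-p->s3 s3-q->s3 s4-p->s6 s4-q->s0 s5-p->s3 s5-q->s0 s6-p->s3 s6-q->s2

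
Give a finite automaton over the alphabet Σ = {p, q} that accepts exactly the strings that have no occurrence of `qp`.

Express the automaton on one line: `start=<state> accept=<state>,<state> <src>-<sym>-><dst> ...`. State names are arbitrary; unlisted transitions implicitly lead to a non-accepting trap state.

start=A accept=A,B A-p->A A-q->B B-p->C B-q->B C-p->C C-q->C

Track partial matches of the forbidden pattern `qp`. State C is a dead state reached once `qp` has occurred; every other state accepts. A means no part of `qp` is currently matched.
With 3 states:
       p  q 
>* A   A  B 
 * B   C  B 
   C   C  C 
(> = start, * = accepting)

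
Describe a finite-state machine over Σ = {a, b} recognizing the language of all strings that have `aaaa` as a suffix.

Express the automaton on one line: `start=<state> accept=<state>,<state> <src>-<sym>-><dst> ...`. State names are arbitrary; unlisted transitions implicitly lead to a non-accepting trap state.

start=q0 accept=q4 q0-a->q1 q0-b->q0 q1-a->q2 q1-b->q0 q2-a->q3 q2-b->q0 q3-a->q4 q3-b->q0 q4-a->q4 q4-b->q0

Remember how much of `aaaa` the current input suffix matches. State q0 means no match yet; q1 means the last symbol is `a`; q2 means the last 2 symbols are `aa`; q3 means the last 3 symbols are `aaa`; q4 means the last 4 symbols are `aaaa`. Only q4 accepts. On a mismatch, fall back to the longest proper suffix that is still a prefix of `aaaa`.
        a   b  
>  q0   q1  q0 
   q1   q2  q0 
   q2   q3  q0 
   q3   q4  q0 
 * q4   q4  q0 
(> = start, * = accepting)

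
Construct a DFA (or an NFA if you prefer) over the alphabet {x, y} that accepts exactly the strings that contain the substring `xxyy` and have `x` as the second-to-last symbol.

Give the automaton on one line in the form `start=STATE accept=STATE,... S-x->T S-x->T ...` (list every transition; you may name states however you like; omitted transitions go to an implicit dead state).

Build one automaton per condition and run them in lockstep. The first has 5 states tracking whether and how much of `xxyy` has been seen; the second has 7 states tracking the last 2 symbols read. A product state is a pair (one from each), accepting exactly when both do. Equivalent product states are then merged.
        x   y  
>  S0   S1  S0 
   S1   S2  S0 
   S2   S2  S3 
   S3   S1  S4 
   S4   S5  S4 
   S5   S6  S7 
 * S6   S6  S7 
 * S7   S5  S4 
(> = start, * = accepting)

start=S0 accept=S6,S7 S0-x->S1 S0-y->S0 S1-x->S2 S1-y->S0 S2-x->S2 S2-y->S3 S3-x->S1 S3-y->S4 S4-x->S5 S4-y->S4 S5-x->S6 S5-y->S7 S6-x->S6 S6-y->S7 S7-x->S5 S7-y->S4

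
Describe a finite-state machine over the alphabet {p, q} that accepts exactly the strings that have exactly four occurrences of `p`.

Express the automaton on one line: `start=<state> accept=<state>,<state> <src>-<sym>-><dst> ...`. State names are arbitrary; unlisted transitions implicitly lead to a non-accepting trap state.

start=s0 accept=s4 s0-p->s1 s0-q->s0 s1-p->s2 s1-q->s1 s2-p->s3 s2-q->s2 s3-p->s4 s3-q->s3 s4-p->s5 s4-q->s4 s5-p->s5 s5-q->s5

Only the number of `p`s matters, and only up to 5. Make a chain s0 → s1 → s2 → s3 → s4 → s5 advanced by each `p` (with s5 absorbing); every other symbol self-loops. The accepting set is {s4}.
        p   q  
>  s0   s1  s0 
   s1   s2  s1 
   s2   s3  s2 
   s3   s4  s3 
 * s4   s5  s4 
   s5   s5  s5 
(> = start, * = accepting)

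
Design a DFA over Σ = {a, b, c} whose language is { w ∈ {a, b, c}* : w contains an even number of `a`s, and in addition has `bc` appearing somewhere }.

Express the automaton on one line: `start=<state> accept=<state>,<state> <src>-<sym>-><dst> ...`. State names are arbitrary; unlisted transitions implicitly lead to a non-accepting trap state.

start=S0 accept=S4 S0-a->S1 S0-b->S2 S0-c->S0 S1-a->S0 S1-b->S3 S1-c->S1 S2-a->S1 S2-b->S2 S2-c->S4 S3-a->S0 S3-b->S3 S3-c->S5 S4-a->S5 S4-b->S4 S4-c->S4 S5-a->S4 S5-b->S5 S5-c->S5

Run two small machines in parallel and take their product. The first has 2 states tracking the count of `a`s modulo 2; the second has 3 states tracking whether and how much of `bc` has been seen. A product state is a pair (one from each), accepting exactly when both do.
A 6-state machine:
        a   b   c  
>  S0   S1  S2  S0 
   S1   S0  S3  S1 
   S2   S1  S2  S4 
   S3   S0  S3  S5 
 * S4   S5  S4  S4 
   S5   S4  S5  S5 
(> = start, * = accepting)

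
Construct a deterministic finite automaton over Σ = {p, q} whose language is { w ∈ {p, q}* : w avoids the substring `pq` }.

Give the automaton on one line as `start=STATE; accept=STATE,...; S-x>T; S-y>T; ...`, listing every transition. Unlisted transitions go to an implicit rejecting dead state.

This is the complement of 'contains `pq`'. Use the same substring-matching states — A through C holding how much of `pq` has just been matched — but flip the accepting set: everything except the trap C accepts.
A 3-state machine:
       p  q 
>* A   B  A 
 * B   B  C 
   C   C  C 
(> = start, * = accepting)

start=A; accept=A,B; A-p>B; A-q>A; B-p>B; B-q>C; C-p>C; C-q>C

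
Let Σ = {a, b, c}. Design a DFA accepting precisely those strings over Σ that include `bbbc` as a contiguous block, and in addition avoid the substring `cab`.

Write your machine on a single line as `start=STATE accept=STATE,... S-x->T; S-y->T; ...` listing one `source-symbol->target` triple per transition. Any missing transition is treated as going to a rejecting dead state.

start=q0; accept=q7,q8,q9; q0-a->q0; q0-b->q1; q0-c->q2; q1-a->q0; q1-b->q3; q1-c->q2; q2-a->q4; q2-b->q1; q2-c->q2; q3-a->q0; q3-b->q5; q3-c->q2; q4-a->q0; q4-b->q6; q4-c->q2; q5-a->q0; q5-b->q5; q5-c->q7; q6-a->q6; q6-b->q6; q6-c->q6; q7-a->q8; q7-b->q9; q7-c->q7; q8-a->q9; q8-b->q6; q8-c->q7; q9-a->q9; q9-b->q9; q9-c->q7

Build one automaton per condition and run them in lockstep. One (5 states) tracks whether and how much of `bbbc` has been seen; the other (4 states) tracks partial matches of the forbidden pattern `cab`. Each combined state is a pair, one component from each; accept when both components accept. Equivalent product states are then merged.
        a   b   c  
>  q0   q0  q1  q2 
   q1   q0  q3  q2 
   q2   q4  q1  q2 
   q3   q0  q5  q2 
   q4   q0  q6  q2 
   q5   q0  q5  q7 
   q6   q6  q6  q6 
 * q7   q8  q9  q7 
 * q8   q9  q6  q7 
 * q9   q9  q9  q7 
(> = start, * = accepting)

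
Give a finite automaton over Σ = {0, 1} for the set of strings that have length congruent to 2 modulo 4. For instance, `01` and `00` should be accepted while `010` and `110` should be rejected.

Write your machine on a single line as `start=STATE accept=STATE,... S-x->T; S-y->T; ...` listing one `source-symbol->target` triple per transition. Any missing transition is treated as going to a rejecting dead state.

Count input length modulo 4: every symbol advances one step around the cycle q0 → q1 → q2 → q3 → q0. Accept at q2.
4 states suffice.
        0   1  
>  q0   q1  q1 
   q1   q2  q2 
 * q2   q3  q3 
   q3   q0  q0 
(> = start, * = accepting)

start=q0; accept=q2; q0-0->q1; q0-1->q1; q1-0->q2; q1-1->q2; q2-0->q3; q2-1->q3; q3-0->q0; q3-1->q0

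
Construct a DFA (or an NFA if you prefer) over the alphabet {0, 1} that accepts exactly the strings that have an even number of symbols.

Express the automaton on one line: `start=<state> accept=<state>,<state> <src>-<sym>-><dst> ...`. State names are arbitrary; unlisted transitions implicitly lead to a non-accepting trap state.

start=q0 accept=q0 q0-0->q1 q0-1->q1 q1-0->q0 q1-1->q0

Only the length mod 2 matters, so use a 2-cycle: from any state, every input symbol moves to the next state, wrapping q1 back to q0. Mark q0 accepting.
With 2 states:
        0   1  
>* q0   q1  q1 
   q1   q0  q0 
(> = start, * = accepting)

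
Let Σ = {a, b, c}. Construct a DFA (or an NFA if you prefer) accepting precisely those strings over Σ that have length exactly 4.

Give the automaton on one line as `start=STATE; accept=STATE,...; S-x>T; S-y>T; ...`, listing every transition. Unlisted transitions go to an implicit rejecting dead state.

start=q0; accept=q4; q0-a>q1; q0-b>q1; q0-c>q1; q1-a>q2; q1-b>q2; q1-c>q2; q2-a>q3; q2-b>q3; q2-c>q3; q3-a>q4; q3-b>q4; q3-c>q4; q4-a>q5; q4-b>q5; q4-c>q5; q5-a>q5; q5-b>q5; q5-c>q5

Count input length up to 5: every symbol moves from q0 toward q5, which means 'more than 4' and absorbs. Accept from {q4}.
A 6-state machine:
        a   b   c  
>  q0   q1  q1  q1 
   q1   q2  q2  q2 
   q2   q3  q3  q3 
   q3   q4  q4  q4 
 * q4   q5  q5  q5 
   q5   q5  q5  q5 
(> = start, * = accepting)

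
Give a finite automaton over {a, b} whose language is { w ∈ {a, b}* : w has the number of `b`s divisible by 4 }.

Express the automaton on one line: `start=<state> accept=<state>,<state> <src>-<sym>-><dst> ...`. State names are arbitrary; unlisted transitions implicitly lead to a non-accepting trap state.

Keep the running count of `b`s modulo 4: each `b` advances along the cycle q0 → q1 → q2 → q3 → q0 while other symbols loop. Accept at q0.
4 states suffice.
        a   b  
>* q0   q0  q1 
   q1   q1  q2 
   q2   q2  q3 
   q3   q3  q0 
(> = start, * = accepting)

start=q0 accept=q0 q0-a->q0 q0-b->q1 q1-a->q1 q1-b->q2 q2-a->q2 q2-b->q3 q3-a->q3 q3-b->q0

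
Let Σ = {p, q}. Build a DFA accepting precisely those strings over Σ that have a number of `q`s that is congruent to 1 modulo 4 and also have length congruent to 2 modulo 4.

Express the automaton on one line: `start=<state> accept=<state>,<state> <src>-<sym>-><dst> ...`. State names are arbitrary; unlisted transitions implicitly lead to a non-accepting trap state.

Build one automaton per condition and run them in lockstep. The first has 4 states tracking the count of `q`s modulo 4; the second has 4 states tracking the input length modulo 4. A product state is a pair (one from each), accepting exactly when both do.
       p  q 
>  A   B  C 
   B   D  E 
   C   E  F 
   D   G  H 
 * E   H  I 
   F   I  J 
   G   A  K 
   H   K  L 
   I   L  M 
   J   M  A 
   K   C  N 
   L   N  O 
   M   O  B 
   N   F  P 
   O   P  D 
   P   J  G 
(> = start, * = accepting)

start=A accept=E A-p->B A-q->C B-p->D B-q->E C-p->E C-q->F D-p->G D-q->H E-p->H E-q->I F-p->I F-q->J G-p->A G-q->K H-p->K H-q->L I-p->L I-q->M J-p->M J-q->A K-p->C K-q->N L-p->N L-q->O M-p->O M-q->B N-p->F N-q->P O-p->P O-q->D P-p->J P-q->G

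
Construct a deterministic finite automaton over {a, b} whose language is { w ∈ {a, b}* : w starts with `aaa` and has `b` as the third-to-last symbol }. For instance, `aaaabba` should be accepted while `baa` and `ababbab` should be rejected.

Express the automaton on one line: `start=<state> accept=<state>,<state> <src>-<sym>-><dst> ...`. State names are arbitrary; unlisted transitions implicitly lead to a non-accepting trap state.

start=S0 accept=S19,S20,S21,S22 S0-a->S1 S0-b->S2 S1-a->S3 S1-b->S4 S2-a->S5 S2-b->S6 S3-a->S7 S3-b->S8 S4-a->S9 S4-b->S10 S5-a->S11 S5-b->S12 S6-a->S13 S6-b->S14 S7-a->S7 S7-b->S15 S8-a->S9 S8-b->S10 S9-a->S11 S9-b->S12 S10-a->S13 S10-b->S14 S11-a->S16 S11-b->S8 S12-a->S9 S12-b->S10 S13-a->S11 S13-b->S12 S14-a->S13 S14-b->S14 S15-a->S17 S15-b->S18 S16-a->S16 S16-b->S8 S17-a->S19 S17-b->S20 S18-a->S21 S18-b->S22 S19-a->S7 S19-b->S15 S20-a->S17 S20-b->S18 S21-a->S19 S21-b->S20 S22-a->S21 S22-b->S22

Run two small machines in parallel and take their product. One (5 states) tracks whether the input so far still matches the prefix `aaa`; the other (15 states) tracks the last 3 symbols read. Each combined state is a pair, one component from each; accept when both components accept.
23 states suffice.
          a    b  
>  S0     S1   S2 
   S1     S3   S4 
   S2     S5   S6 
   S3     S7   S8 
   S4     S9  S10 
   S5    S11  S12 
   S6    S13  S14 
   S7     S7  S15 
   S8     S9  S10 
   S9    S11  S12 
   S10   S13  S14 
   S11   S16   S8 
   S12    S9  S10 
   S13   S11  S12 
   S14   S13  S14 
   S15   S17  S18 
   S16   S16   S8 
   S17   S19  S20 
   S18   S21  S22 
 * S19    S7  S15 
 * S20   S17  S18 
 * S21   S19  S20 
 * S22   S21  S22 
(> = start, * = accepting)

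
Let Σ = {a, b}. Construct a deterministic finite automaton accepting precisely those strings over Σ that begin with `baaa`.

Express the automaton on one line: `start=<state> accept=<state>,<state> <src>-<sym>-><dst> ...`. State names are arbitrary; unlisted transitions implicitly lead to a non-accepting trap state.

Walk along `baaa` while the input agrees: from S0 take `b` to S1, and so on. Any deviation drops to the rejecting sink S5. Once S4 is reached the prefix is confirmed and every continuation is accepted.
        a   b  
>  S0   S5  S1 
   S1   S2  S5 
   S2   S3  S5 
   S3   S4  S5 
 * S4   S4  S4 
   S5   S5  S5 
(> = start, * = accepting)

start=S0 accept=S4 S0-a->S5 S0-b->S1 S1-a->S2 S1-b->S5 S2-a->S3 S2-b->S5 S3-a->S4 S3-b->S5 S4-a->S4 S4-b->S4 S5-a->S5 S5-b->S5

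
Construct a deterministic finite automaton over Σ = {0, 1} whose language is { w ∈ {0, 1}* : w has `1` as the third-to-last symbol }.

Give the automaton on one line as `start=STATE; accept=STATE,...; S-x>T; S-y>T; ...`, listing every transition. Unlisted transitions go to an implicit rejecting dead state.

A DFA must remember the last 3 symbols (since which symbol is third-to-last isn't known until the input ends). Use one state per possible window of the last ≤3 symbols; accept from those whose window starts with `1`.
          0    1  
>  s0     s1   s2 
   s1     s3   s4 
   s2     s5   s6 
   s3     s7   s8 
   s4     s9  s10 
   s5    s11  s12 
   s6    s13  s14 
   s7     s7   s8 
   s8     s9  s10 
   s9    s11  s12 
   s10   s13  s14 
 * s11    s7   s8 
 * s12    s9  s10 
 * s13   s11  s12 
 * s14   s13  s14 
(> = start, * = accepting)

start=s0; accept=s11,s12,s13,s14; s0-0>s1; s0-1>s2; s1-0>s3; s1-1>s4; s2-0>s5; s2-1>s6; s3-0>s7; s3-1>s8; s4-0>s9; s4-1>s10; s5-0>s11; s5-1>s12; s6-0>s13; s6-1>s14; s7-0>s7; s7-1>s8; s8-0>s9; s8-1>s10; s9-0>s11; s9-1>s12; s10-0>s13; s10-1>s14; s11-0>s7; s11-1>s8; s12-0>s9; s12-1>s10; s13-0>s11; s13-1>s12; s14-0>s13; s14-1>s14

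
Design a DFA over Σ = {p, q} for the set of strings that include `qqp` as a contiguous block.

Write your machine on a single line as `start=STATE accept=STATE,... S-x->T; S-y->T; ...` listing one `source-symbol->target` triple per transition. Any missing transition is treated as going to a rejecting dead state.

start=A; accept=D; A-p->A; A-q->B; B-p->A; B-q->C; C-p->D; C-q->C; D-p->D; D-q->D

Track how much of `qqp` has been matched so far: state A is no progress, D is the absorbing accept state reached once `qqp` has occurred. Intermediate states record partial matches; on a mismatch, fall back to the longest reusable overlap.
4 states suffice.
       p  q 
>  A   A  B 
   B   A  C 
   C   D  C 
 * D   D  D 
(> = start, * = accepting)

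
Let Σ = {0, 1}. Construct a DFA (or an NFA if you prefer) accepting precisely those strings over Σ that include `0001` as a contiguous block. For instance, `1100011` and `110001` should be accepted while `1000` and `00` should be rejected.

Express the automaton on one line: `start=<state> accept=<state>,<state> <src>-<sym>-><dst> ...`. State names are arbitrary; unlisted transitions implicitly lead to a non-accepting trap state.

Track how much of `0001` has been matched so far: state A is no progress, E is the absorbing accept state reached once `0001` has occurred. Intermediate states record partial matches; on a mismatch, fall back to the longest reusable overlap.
5 states suffice.
       0  1 
>  A   B  A 
   B   C  A 
   C   D  A 
   D   D  E 
 * E   E  E 
(> = start, * = accepting)

start=A accept=E A-0->B A-1->A B-0->C B-1->A C-0->D C-1->A D-0->D D-1->E E-0->E E-1->E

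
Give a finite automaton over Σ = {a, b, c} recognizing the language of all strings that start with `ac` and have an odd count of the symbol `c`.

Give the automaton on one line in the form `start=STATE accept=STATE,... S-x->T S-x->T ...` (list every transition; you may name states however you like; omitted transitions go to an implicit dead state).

start=q0 accept=q3 q0-a->q1 q0-b->q2 q0-c->q2 q1-a->q2 q1-b->q2 q1-c->q3 q2-a->q2 q2-b->q2 q2-c->q2 q3-a->q3 q3-b->q3 q3-c->q4 q4-a->q4 q4-b->q4 q4-c->q3

Handle the two conditions separately and then intersect. One (4 states) tracks whether the input so far still matches the prefix `ac`; the other (2 states) tracks the count of `c`s modulo 2. Each combined state is a pair, one component from each; accept when both components accept. Minimizing collapses redundant product states.
5 states suffice.
        a   b   c  
>  q0   q1  q2  q2 
   q1   q2  q2  q3 
   q2   q2  q2  q2 
 * q3   q3  q3  q4 
   q4   q4  q4  q3 
(> = start, * = accepting)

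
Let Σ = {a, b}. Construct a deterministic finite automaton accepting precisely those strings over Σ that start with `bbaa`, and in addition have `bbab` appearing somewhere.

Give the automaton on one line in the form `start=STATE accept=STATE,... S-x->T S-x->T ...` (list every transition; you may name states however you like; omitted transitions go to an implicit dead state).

Build one automaton per condition and run them in lockstep. The first has 6 states tracking whether the input so far still matches the prefix `bbaa`; the second has 5 states tracking whether and how much of `bbab` has been seen. A product state is a pair (one from each), accepting exactly when both do.
14 states suffice.
          a    b  
>  q0     q1   q2 
   q1     q1   q3 
   q2     q1   q4 
   q3     q1   q5 
   q4     q6   q5 
   q5     q7   q5 
   q6     q8   q9 
   q7     q1   q9 
   q8     q8  q10 
   q9     q9   q9 
   q10    q8  q11 
   q11   q12  q11 
   q12    q8  q13 
 * q13   q13  q13 
(> = start, * = accepting)

start=q0 accept=q13 q0-a->q1 q0-b->q2 q1-a->q1 q1-b->q3 q2-a->q1 q2-b->q4 q3-a->q1 q3-b->q5 q4-a->q6 q4-b->q5 q5-a->q7 q5-b->q5 q6-a->q8 q6-b->q9 q7-a->q1 q7-b->q9 q8-a->q8 q8-b->q10 q9-a->q9 q9-b->q9 q10-a->q8 q10-b->q11 q11-a->q12 q11-b->q11 q12-a->q8 q12-b->q13 q13-a->q13 q13-b->q13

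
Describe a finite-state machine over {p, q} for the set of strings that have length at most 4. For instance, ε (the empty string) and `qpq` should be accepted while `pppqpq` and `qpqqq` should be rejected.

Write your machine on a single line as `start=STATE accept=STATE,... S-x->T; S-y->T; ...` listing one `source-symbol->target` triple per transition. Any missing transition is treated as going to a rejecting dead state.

start=s0; accept=s0,s1,s2,s3,s4; s0-p->s1; s0-q->s1; s1-p->s2; s1-q->s2; s2-p->s3; s2-q->s3; s3-p->s4; s3-q->s4; s4-p->s5; s4-q->s5; s5-p->s5; s5-q->s5

We only need to distinguish lengths 0, 1, …, 4, and '>4'. Chain s0 → s1 → s2 → s3 → s4 → s5 on every symbol, with s5 looping. Accepting states: {s0, s1, s2, s3, s4}.
A 6-state machine:
        p   q  
>* s0   s1  s1 
 * s1   s2  s2 
 * s2   s3  s3 
 * s3   s4  s4 
 * s4   s5  s5 
   s5   s5  s5 
(> = start, * = accepting)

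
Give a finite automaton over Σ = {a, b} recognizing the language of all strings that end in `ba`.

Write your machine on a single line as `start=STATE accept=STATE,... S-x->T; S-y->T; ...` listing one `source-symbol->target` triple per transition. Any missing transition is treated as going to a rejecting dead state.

Remember how much of `ba` the current input suffix matches. State q0 means no match yet; q1 means the last symbol is `b`; q2 means the last 2 symbols are `ba`. Only q2 accepts. On a mismatch, fall back to the longest proper suffix that is still a prefix of `ba`.
3 states suffice.
        a   b  
>  q0   q0  q1 
   q1   q2  q1 
 * q2   q0  q1 
(> = start, * = accepting)

start=q0; accept=q2; q0-a->q0; q0-b->q1; q1-a->q2; q1-b->q1; q2-a->q0; q2-b->q1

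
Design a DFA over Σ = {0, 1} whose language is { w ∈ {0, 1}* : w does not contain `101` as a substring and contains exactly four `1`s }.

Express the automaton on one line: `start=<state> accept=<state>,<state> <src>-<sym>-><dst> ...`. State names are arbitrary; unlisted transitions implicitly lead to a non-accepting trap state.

start=S0 accept=S11,S14,S17 S0-0->S0 S0-1->S1 S1-0->S2 S1-1->S3 S2-0->S4 S2-1->S5 S3-0->S6 S3-1->S7 S4-0->S4 S4-1->S3 S5-0->S5 S5-1->S8 S6-0->S9 S6-1->S8 S7-0->S10 S7-1->S11 S8-0->S8 S8-1->S12 S9-0->S9 S9-1->S7 S10-0->S13 S10-1->S12 S11-0->S14 S11-1->S15 S12-0->S12 S12-1->S16 S13-0->S13 S13-1->S11 S14-0->S17 S14-1->S16 S15-0->S18 S15-1->S15 S16-0->S16 S16-1->S16 S17-0->S17 S17-1->S15 S18-0->S19 S18-1->S16 S19-0->S19 S19-1->S15

Build one automaton per condition and run them in lockstep. One (4 states) tracks partial matches of the forbidden pattern `101`; the other (6 states) tracks the count of `1`s, saturating at 5. Each combined state is a pair, one component from each; accept when both components accept.
With 20 states:
          0    1  
>  S0     S0   S1 
   S1     S2   S3 
   S2     S4   S5 
   S3     S6   S7 
   S4     S4   S3 
   S5     S5   S8 
   S6     S9   S8 
   S7    S10  S11 
   S8     S8  S12 
   S9     S9   S7 
   S10   S13  S12 
 * S11   S14  S15 
   S12   S12  S16 
   S13   S13  S11 
 * S14   S17  S16 
   S15   S18  S15 
   S16   S16  S16 
 * S17   S17  S15 
   S18   S19  S16 
   S19   S19  S15 
(> = start, * = accepting)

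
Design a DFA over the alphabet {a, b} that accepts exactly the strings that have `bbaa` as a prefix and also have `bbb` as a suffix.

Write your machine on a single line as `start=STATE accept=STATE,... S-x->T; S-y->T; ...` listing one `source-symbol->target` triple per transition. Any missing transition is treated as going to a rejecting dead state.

start=q0; accept=q8; q0-a->q1; q0-b->q2; q1-a->q1; q1-b->q1; q2-a->q1; q2-b->q3; q3-a->q4; q3-b->q1; q4-a->q5; q4-b->q1; q5-a->q5; q5-b->q6; q6-a->q5; q6-b->q7; q7-a->q5; q7-b->q8; q8-a->q5; q8-b->q8

Build one automaton per condition and run them in lockstep. One (6 states) tracks whether the input so far still matches the prefix `bbaa`; the other (4 states) tracks how much of the suffix `bbb` has currently been matched. Each combined state is a pair, one component from each; accept when both components accept. Minimizing collapses redundant product states.
With 9 states:
        a   b  
>  q0   q1  q2 
   q1   q1  q1 
   q2   q1  q3 
   q3   q4  q1 
   q4   q5  q1 
   q5   q5  q6 
   q6   q5  q7 
   q7   q5  q8 
 * q8   q5  q8 
(> = start, * = accepting)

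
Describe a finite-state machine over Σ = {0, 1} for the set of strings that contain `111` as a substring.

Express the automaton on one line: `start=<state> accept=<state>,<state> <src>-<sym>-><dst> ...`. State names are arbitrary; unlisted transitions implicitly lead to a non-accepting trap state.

States s0..s2 record the length of the longest prefix of `111` that matches the current input suffix. Reaching s3 means `111` has been seen, and we stay there forever. Accept from s3.
A 4-state machine:
        0   1  
>  s0   s0  s1 
   s1   s0  s2 
   s2   s0  s3 
 * s3   s3  s3 
(> = start, * = accepting)

start=s0 accept=s3 s0-0->s0 s0-1->s1 s1-0->s0 s1-1->s2 s2-0->s0 s2-1->s3 s3-0->s3 s3-1->s3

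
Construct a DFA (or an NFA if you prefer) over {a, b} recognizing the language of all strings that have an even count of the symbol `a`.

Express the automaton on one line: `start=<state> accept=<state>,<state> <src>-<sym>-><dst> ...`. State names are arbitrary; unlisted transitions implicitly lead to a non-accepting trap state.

start=s0 accept=s0 s0-a->s1 s0-b->s0 s1-a->s0 s1-b->s1

Keep the running count of `a`s modulo 2: each `a` advances along the cycle s0 → s1 → s0 while other symbols loop. Accept at s0.
With 2 states:
        a   b  
>* s0   s1  s0 
   s1   s0  s1 
(> = start, * = accepting)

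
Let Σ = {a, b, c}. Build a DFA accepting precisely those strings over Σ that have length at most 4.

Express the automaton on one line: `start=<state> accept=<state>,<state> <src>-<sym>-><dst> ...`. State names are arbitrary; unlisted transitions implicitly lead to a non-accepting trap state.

Count input length up to 5: every symbol moves from S0 toward S5, which means 'more than 4' and absorbs. Accept from {S0, S1, S2, S3, S4}.
A 6-state machine:
        a   b   c  
>* S0   S1  S1  S1 
 * S1   S2  S2  S2 
 * S2   S3  S3  S3 
 * S3   S4  S4  S4 
 * S4   S5  S5  S5 
   S5   S5  S5  S5 
(> = start, * = accepting)

start=S0 accept=S0,S1,S2,S3,S4 S0-a->S1 S0-b->S1 S0-c->S1 S1-a->S2 S1-b->S2 S1-c->S2 S2-a->S3 S2-b->S3 S2-c->S3 S3-a->S4 S3-b->S4 S3-c->S4 S4-a->S5 S4-b->S5 S4-c->S5 S5-a->S5 S5-b->S5 S5-c->S5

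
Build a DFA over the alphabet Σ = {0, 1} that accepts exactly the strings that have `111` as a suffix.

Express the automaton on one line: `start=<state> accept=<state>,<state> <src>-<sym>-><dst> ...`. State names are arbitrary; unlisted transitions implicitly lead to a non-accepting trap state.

start=q0 accept=q3 q0-0->q0 q0-1->q1 q1-0->q0 q1-1->q2 q2-0->q0 q2-1->q3 q3-0->q0 q3-1->q3

Let each state record the length of the longest suffix of the input read so far that is also a prefix of `111`. q1 means the last symbol is `1`; q2 means the last 2 symbols are `11`; q3 means the last 3 symbols are `111`. Accept only at q3, where the string currently ends in `111`.
A 4-state machine:
        0   1  
>  q0   q0  q1 
   q1   q0  q2 
   q2   q0  q3 
 * q3   q0  q3 
(> = start, * = accepting)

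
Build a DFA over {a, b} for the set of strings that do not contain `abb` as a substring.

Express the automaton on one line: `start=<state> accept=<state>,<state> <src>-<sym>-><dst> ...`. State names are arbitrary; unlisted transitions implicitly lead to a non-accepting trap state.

Track partial matches of the forbidden pattern `abb`. State s3 is a dead state reached once `abb` has occurred; every other state accepts. s0 means no part of `abb` is currently matched.
With 4 states:
        a   b  
>* s0   s1  s0 
 * s1   s1  s2 
 * s2   s1  s3 
   s3   s3  s3 
(> = start, * = accepting)

start=s0 accept=s0,s1,s2 s0-a->s1 s0-b->s0 s1-a->s1 s1-b->s2 s2-a->s1 s2-b->s3 s3-a->s3 s3-b->s3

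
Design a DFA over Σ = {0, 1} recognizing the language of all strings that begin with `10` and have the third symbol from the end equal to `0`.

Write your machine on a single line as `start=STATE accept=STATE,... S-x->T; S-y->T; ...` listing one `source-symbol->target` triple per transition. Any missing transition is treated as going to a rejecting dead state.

start=A; accept=R,S,T,U; A-0->B; A-1->C; B-0->D; B-1->E; C-0->F; C-1->G; D-0->H; D-1->I; E-0->J; E-1->K; F-0->L; F-1->M; G-0->N; G-1->O; H-0->H; H-1->I; I-0->J; I-1->K; J-0->P; J-1->Q; K-0->N; K-1->O; L-0->R; L-1->S; M-0->T; M-1->U; N-0->P; N-1->Q; O-0->N; O-1->O; P-0->H; P-1->I; Q-0->J; Q-1->K; R-0->R; R-1->S; S-0->T; S-1->U; T-0->L; T-1->M; U-0->V; U-1->W; V-0->L; V-1->M; W-0->V; W-1->W

Run two small machines in parallel and take their product. One (4 states) tracks whether the input so far still matches the prefix `10`; the other (15 states) tracks the last 3 symbols read. Each combined state is a pair, one component from each; accept when both components accept.
A 23-state machine:
       0  1 
>  A   B  C 
   B   D  E 
   C   F  G 
   D   H  I 
   E   J  K 
   F   L  M 
   G   N  O 
   H   H  I 
   I   J  K 
   J   P  Q 
   K   N  O 
   L   R  S 
   M   T  U 
   N   P  Q 
   O   N  O 
   P   H  I 
   Q   J  K 
 * R   R  S 
 * S   T  U 
 * T   L  M 
 * U   V  W 
   V   L  M 
   W   V  W 
(> = start, * = accepting)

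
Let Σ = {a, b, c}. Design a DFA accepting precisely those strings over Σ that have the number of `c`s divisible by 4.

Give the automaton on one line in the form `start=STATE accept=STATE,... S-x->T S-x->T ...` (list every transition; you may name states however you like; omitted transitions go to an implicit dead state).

start=S0 accept=S0 S0-a->S0 S0-b->S0 S0-c->S1 S1-a->S1 S1-b->S1 S1-c->S2 S2-a->S2 S2-b->S2 S2-c->S3 S3-a->S3 S3-b->S3 S3-c->S0

The only thing that matters is how many `c`s have appeared, reduced mod 4. Use one state per residue: S0 for 0, …, S3 for 3. Reading `c` moves to the next residue; anything else stays put. S0 is accepting.
With 4 states:
        a   b   c  
>* S0   S0  S0  S1 
   S1   S1  S1  S2 
   S2   S2  S2  S3 
   S3   S3  S3  S0 
(> = start, * = accepting)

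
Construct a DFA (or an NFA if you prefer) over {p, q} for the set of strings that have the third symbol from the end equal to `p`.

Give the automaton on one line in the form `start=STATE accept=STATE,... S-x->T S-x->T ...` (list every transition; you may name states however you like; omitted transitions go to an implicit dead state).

start=S0 accept=S7,S8,S9,S10 S0-p->S1 S0-q->S2 S1-p->S3 S1-q->S4 S2-p->S5 S2-q->S6 S3-p->S7 S3-q->S8 S4-p->S9 S4-q->S10 S5-p->S11 S5-q->S12 S6-p->S13 S6-q->S14 S7-p->S7 S7-q->S8 S8-p->S9 S8-q->S10 S9-p->S11 S9-q->S12 S10-p->S13 S10-q->S14 S11-p->S7 S11-q->S8 S12-p->S9 S12-q->S10 S13-p->S11 S13-q->S12 S14-p->S13 S14-q->S14

Because acceptance depends on a position counted from the end, the machine has to buffer the most recent 3 symbols. Make each state the string of the last up-to-3 symbols read; on input `x` shift the window left and append `x`. Accept when the buffered window has length 3 and begins with `p`.
A 15-state machine:
          p    q  
>  S0     S1   S2 
   S1     S3   S4 
   S2     S5   S6 
   S3     S7   S8 
   S4     S9  S10 
   S5    S11  S12 
   S6    S13  S14 
 * S7     S7   S8 
 * S8     S9  S10 
 * S9    S11  S12 
 * S10   S13  S14 
   S11    S7   S8 
   S12    S9  S10 
   S13   S11  S12 
   S14   S13  S14 
(> = start, * = accepting)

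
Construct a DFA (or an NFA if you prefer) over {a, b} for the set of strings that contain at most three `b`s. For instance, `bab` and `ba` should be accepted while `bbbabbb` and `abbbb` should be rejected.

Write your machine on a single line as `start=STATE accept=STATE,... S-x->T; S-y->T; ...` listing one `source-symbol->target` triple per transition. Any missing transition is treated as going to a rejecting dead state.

start=s0; accept=s0,s1,s2,s3; s0-a->s0; s0-b->s1; s1-a->s1; s1-b->s2; s2-a->s2; s2-b->s3; s3-a->s3; s3-b->s4; s4-a->s4; s4-b->s4

Count `b`s, saturating at 4: states s0 through s3 mean 0 through 3 `b`s seen; s4 means more than 3. Each `b` increments (capped at s4); other symbols loop. Accept from {s0, s1, s2, s3}.
A 5-state machine:
        a   b  
>* s0   s0  s1 
 * s1   s1  s2 
 * s2   s2  s3 
 * s3   s3  s4 
   s4   s4  s4 
(> = start, * = accepting)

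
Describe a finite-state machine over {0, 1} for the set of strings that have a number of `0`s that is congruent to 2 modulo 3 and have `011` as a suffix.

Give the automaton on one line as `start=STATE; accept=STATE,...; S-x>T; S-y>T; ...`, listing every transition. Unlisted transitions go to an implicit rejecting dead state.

start=S0; accept=S8; S0-0>S1; S0-1>S0; S1-0>S2; S1-1>S3; S2-0>S4; S2-1>S5; S3-0>S2; S3-1>S6; S4-0>S1; S4-1>S7; S5-0>S4; S5-1>S8; S6-0>S2; S6-1>S9; S7-0>S1; S7-1>S10; S8-0>S4; S8-1>S11; S9-0>S2; S9-1>S9; S10-0>S1; S10-1>S0; S11-0>S4; S11-1>S11

Handle the two conditions separately and then intersect. The first has 3 states tracking the count of `0`s modulo 3; the second has 4 states tracking how much of the suffix `011` has currently been matched. A product state is a pair (one from each), accepting exactly when both do.
With 12 states:
          0    1  
>  S0     S1   S0 
   S1     S2   S3 
   S2     S4   S5 
   S3     S2   S6 
   S4     S1   S7 
   S5     S4   S8 
   S6     S2   S9 
   S7     S1  S10 
 * S8     S4  S11 
   S9     S2   S9 
   S10    S1   S0 
   S11    S4  S11 
(> = start, * = accepting)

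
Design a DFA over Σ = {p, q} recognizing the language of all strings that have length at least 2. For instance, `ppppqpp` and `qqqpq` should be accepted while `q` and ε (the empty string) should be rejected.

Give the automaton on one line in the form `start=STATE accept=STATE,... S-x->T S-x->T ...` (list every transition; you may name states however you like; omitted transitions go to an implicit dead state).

start=s0 accept=s2,s3 s0-p->s1 s0-q->s1 s1-p->s2 s1-q->s2 s2-p->s3 s2-q->s3 s3-p->s3 s3-q->s3

Count input length up to 3: every symbol moves from s0 toward s3, which means 'more than 2' and absorbs. Accept from {s2, s3}.
A 4-state machine:
        p   q  
>  s0   s1  s1 
   s1   s2  s2 
 * s2   s3  s3 
 * s3   s3  s3 
(> = start, * = accepting)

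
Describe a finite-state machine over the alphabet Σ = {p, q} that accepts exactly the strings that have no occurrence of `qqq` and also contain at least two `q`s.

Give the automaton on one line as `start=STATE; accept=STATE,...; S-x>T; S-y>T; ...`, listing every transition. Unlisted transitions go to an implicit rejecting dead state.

start=s0; accept=s3,s4,s5,s7,s8,s9; s0-p>s0; s0-q>s1; s1-p>s2; s1-q>s3; s2-p>s2; s2-q>s4; s3-p>s5; s3-q>s6; s4-p>s5; s4-q>s7; s5-p>s5; s5-q>s8; s6-p>s6; s6-q>s6; s7-p>s9; s7-q>s6; s8-p>s9; s8-q>s7; s9-p>s9; s9-q>s8

Handle the two conditions separately and then intersect. One (4 states) tracks partial matches of the forbidden pattern `qqq`; the other (4 states) tracks the count of `q`s, saturating at 3. Each combined state is a pair, one component from each; accept when both components accept.
A 10-state machine:
        p   q  
>  s0   s0  s1 
   s1   s2  s3 
   s2   s2  s4 
 * s3   s5  s6 
 * s4   s5  s7 
 * s5   s5  s8 
   s6   s6  s6 
 * s7   s9  s6 
 * s8   s9  s7 
 * s9   s9  s8 
(> = start, * = accepting)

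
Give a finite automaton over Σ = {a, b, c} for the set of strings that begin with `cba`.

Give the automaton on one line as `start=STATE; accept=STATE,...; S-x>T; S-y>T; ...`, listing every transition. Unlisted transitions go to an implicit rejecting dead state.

Walk along `cba` while the input agrees: from q0 take `c` to q1, and so on. Any deviation drops to the rejecting sink q4. Once q3 is reached the prefix is confirmed and every continuation is accepted.
        a   b   c  
>  q0   q4  q4  q1 
   q1   q4  q2  q4 
   q2   q3  q4  q4 
 * q3   q3  q3  q3 
   q4   q4  q4  q4 
(> = start, * = accepting)

start=q0; accept=q3; q0-a>q4; q0-b>q4; q0-c>q1; q1-a>q4; q1-b>q2; q1-c>q4; q2-a>q3; q2-b>q4; q2-c>q4; q3-a>q3; q3-b>q3; q3-c>q3; q4-a>q4; q4-b>q4; q4-c>q4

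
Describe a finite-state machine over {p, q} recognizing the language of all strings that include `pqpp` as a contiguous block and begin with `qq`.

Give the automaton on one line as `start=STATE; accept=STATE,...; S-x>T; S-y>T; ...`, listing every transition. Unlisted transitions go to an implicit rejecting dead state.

start=A; accept=L; A-p>B; A-q>C; B-p>B; B-q>D; C-p>B; C-q>E; D-p>F; D-q>G; E-p>H; E-q>E; F-p>I; F-q>D; G-p>B; G-q>G; H-p>H; H-q>J; I-p>I; I-q>I; J-p>K; J-q>E; K-p>L; K-q>J; L-p>L; L-q>L

Build one automaton per condition and run them in lockstep. The first has 5 states tracking whether and how much of `pqpp` has been seen; the second has 4 states tracking whether the input so far still matches the prefix `qq`. A product state is a pair (one from each), accepting exactly when both do.
A 12-state machine:
       p  q 
>  A   B  C 
   B   B  D 
   C   B  E 
   D   F  G 
   E   H  E 
   F   I  D 
   G   B  G 
   H   H  J 
   I   I  I 
   J   K  E 
   K   L  J 
 * L   L  L 
(> = start, * = accepting)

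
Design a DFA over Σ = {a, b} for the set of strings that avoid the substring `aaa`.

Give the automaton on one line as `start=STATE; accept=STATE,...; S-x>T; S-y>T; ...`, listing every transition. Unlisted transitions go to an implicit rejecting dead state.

Track partial matches of the forbidden pattern `aaa`. State q3 is a dead state reached once `aaa` has occurred; every other state accepts. q0 means no part of `aaa` is currently matched.
A 4-state machine:
        a   b  
>* q0   q1  q0 
 * q1   q2  q0 
 * q2   q3  q0 
   q3   q3  q3 
(> = start, * = accepting)

start=q0; accept=q0,q1,q2; q0-a>q1; q0-b>q0; q1-a>q2; q1-b>q0; q2-a>q3; q2-b>q0; q3-a>q3; q3-b>q3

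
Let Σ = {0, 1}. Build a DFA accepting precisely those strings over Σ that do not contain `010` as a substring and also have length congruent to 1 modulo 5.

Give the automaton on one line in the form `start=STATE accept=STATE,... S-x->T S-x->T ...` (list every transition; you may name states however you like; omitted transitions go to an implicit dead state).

start=S0 accept=S1,S2,S17 S0-0->S1 S0-1->S2 S1-0->S3 S1-1->S4 S2-0->S3 S2-1->S5 S3-0->S6 S3-1->S7 S4-0->S8 S4-1->S9 S5-0->S6 S5-1->S9 S6-0->S10 S6-1->S11 S7-0->S12 S7-1->S13 S8-0->S12 S8-1->S12 S9-0->S10 S9-1->S13 S10-0->S14 S10-1->S15 S11-0->S16 S11-1->S0 S12-0->S16 S12-1->S16 S13-0->S14 S13-1->S0 S14-0->S1 S14-1->S17 S15-0->S18 S15-1->S2 S16-0->S18 S16-1->S18 S17-0->S19 S17-1->S5 S18-0->S19 S18-1->S19 S19-0->S8 S19-1->S8

Handle the two conditions separately and then intersect. The first has 4 states tracking partial matches of the forbidden pattern `010`; the second has 5 states tracking the input length modulo 5. A product state is a pair (one from each), accepting exactly when both do.
20 states suffice.
          0    1  
>  S0     S1   S2 
 * S1     S3   S4 
 * S2     S3   S5 
   S3     S6   S7 
   S4     S8   S9 
   S5     S6   S9 
   S6    S10  S11 
   S7    S12  S13 
   S8    S12  S12 
   S9    S10  S13 
   S10   S14  S15 
   S11   S16   S0 
   S12   S16  S16 
   S13   S14   S0 
   S14    S1  S17 
   S15   S18   S2 
   S16   S18  S18 
 * S17   S19   S5 
   S18   S19  S19 
   S19    S8   S8 
(> = start, * = accepting)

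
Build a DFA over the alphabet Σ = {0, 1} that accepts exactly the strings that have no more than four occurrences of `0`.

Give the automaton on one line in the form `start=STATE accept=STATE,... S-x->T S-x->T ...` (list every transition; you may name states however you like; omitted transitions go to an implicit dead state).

Count `0`s, saturating at 5: states A through E mean 0 through 4 `0`s seen; F means more than 4. Each `0` increments (capped at F); other symbols loop. Accept from {A, B, C, D, E}.
With 6 states:
       0  1 
>* A   B  A 
 * B   C  B 
 * C   D  C 
 * D   E  D 
 * E   F  E 
   F   F  F 
(> = start, * = accepting)

start=A accept=A,B,C,D,E A-0->B A-1->A B-0->C B-1->B C-0->D C-1->C D-0->E D-1->D E-0->F E-1->E F-0->F F-1->F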